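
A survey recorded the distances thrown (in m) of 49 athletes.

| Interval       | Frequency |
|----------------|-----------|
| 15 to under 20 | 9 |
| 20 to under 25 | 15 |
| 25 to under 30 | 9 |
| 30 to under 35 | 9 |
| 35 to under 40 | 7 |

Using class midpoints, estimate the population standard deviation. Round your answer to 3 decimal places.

6.622

Midpoints: 17.5, 22.5, 27.5, 32.5, 37.5
n = 49, Σfm = 1297.5, mean = 26.4796
Σfm² = 36506.25
Σf(m − x̄)² = Σfm² − (Σfm)²/n = 36506.25 − 1297.5²/49 = 2148.9796
Population variance = 2148.9796 / 49 = 43.8567
Standard deviation = √43.8567 = 6.6224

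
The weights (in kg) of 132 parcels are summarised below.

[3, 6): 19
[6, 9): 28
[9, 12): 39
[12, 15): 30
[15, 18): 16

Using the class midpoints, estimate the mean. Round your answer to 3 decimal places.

10.409

Midpoints: 4.5, 7.5, 10.5, 13.5, 16.5
Σfm = 19×4.5 + 28×7.5 + 39×10.5 + 30×13.5 + 16×16.5 = 1374
n = Σf = 132
Mean = 1374 / 132 = 10.4091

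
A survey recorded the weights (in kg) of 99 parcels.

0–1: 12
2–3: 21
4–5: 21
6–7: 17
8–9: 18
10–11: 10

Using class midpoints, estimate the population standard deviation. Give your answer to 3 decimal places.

Midpoints: 0.5, 2.5, 4.5, 6.5, 8.5, 10.5
n = 99, Σfm = 521.5, mean = 5.2677
Σfm² = 3680.75
Σf(m − x̄)² = Σfm² − (Σfm)²/n = 3680.75 − 521.5²/99 = 933.6566
Population variance = 933.6566 / 99 = 9.4309
Standard deviation = √9.4309 = 3.0710

3.071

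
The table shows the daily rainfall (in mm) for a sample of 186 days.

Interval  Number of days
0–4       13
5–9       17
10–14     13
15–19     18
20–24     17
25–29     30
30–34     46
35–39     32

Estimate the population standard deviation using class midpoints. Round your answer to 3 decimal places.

Midpoints: 2, 7, 12, 17, 22, 27, 32, 37
n = 186, Σfm = 4447, mean = 23.9086
Σfm² = 128969
Σf(m − x̄)² = Σfm² − (Σfm)²/n = 128969 − 4447²/186 = 22647.4462
Population variance = 22647.4462 / 186 = 121.7605
Standard deviation = √121.7605 = 11.0345

11.035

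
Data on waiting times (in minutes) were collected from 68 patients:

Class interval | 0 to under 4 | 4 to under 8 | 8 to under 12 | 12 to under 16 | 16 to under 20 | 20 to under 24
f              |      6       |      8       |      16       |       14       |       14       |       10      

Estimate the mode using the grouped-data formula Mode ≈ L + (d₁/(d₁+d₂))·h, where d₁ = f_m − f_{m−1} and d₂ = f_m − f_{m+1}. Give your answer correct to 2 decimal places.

Modal class: 8 to under 12 (highest frequency 16).
d₁ = 16 − 8 = 8, d₂ = 16 − 14 = 2
Mode ≈ 8 + (8/(8+2)) × 4 = 8 + 3.2000 = 11.2000

11.20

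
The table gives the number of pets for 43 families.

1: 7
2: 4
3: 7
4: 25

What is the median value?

Cumulative frequencies: 7, 11, 18, 43
n = 43, so the median is the value in position (n+1)/2 = 22.
Position 22 falls at value 4.

4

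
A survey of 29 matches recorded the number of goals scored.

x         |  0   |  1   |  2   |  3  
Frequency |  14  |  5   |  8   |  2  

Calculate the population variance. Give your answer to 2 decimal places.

1.03

Values: 0, 1, 2, 3
n = 29, Σfx = 27, mean = 0.9310
Σfx² = 55
Σf(x − x̄)² = Σfx² − (Σfx)²/n = 55 − 27²/29 = 29.8621
Population variance = 29.8621 / 29 = 1.0297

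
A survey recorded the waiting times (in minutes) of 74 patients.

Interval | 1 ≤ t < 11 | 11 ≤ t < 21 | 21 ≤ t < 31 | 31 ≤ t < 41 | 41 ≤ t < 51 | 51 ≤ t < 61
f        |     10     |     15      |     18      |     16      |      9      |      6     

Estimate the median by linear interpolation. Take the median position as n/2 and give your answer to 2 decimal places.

Cumulative frequencies: 10, 25, 43, 59, 68, 74
n = 74; position = n/2 = 37.
This falls in the class 21 ≤ t < 31: L = 21, F = 25, f = 18, h = 10.
Median ≈ 21 + ((37 − 25) / 18) × 10 = 27.6667

27.67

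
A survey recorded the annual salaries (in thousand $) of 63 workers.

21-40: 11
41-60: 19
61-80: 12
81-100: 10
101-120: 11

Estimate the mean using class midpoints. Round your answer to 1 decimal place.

Midpoints: 30.5, 50.5, 70.5, 90.5, 110.5
Σfm = 11×30.5 + 19×50.5 + 12×70.5 + 10×90.5 + 11×110.5 = 4261.5
n = Σf = 63
Mean = 4261.5 / 63 = 67.6429

67.6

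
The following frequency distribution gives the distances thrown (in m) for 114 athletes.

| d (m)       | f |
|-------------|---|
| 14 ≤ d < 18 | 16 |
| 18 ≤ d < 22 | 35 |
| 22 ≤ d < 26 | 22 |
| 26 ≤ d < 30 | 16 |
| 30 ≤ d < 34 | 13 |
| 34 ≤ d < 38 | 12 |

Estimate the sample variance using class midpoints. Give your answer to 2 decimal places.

38.79

Midpoints: 16, 20, 24, 28, 32, 36
n = 114, Σfm = 2780, mean = 24.3860
Σfm² = 72176
Σf(m − x̄)² = Σfm² − (Σfm)²/n = 72176 − 2780²/114 = 4383.0175
Sample variance = 4383.0175 / 113 = 38.7878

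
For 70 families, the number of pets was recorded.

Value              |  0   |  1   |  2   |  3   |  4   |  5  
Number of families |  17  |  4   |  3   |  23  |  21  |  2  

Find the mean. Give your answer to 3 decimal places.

Values: 0, 1, 2, 3, 4, 5
Σfx = 17×0 + 4×1 + 3×2 + 23×3 + 21×4 + 2×5 = 173
n = Σf = 70
Mean = 173 / 70 = 2.4714

2.471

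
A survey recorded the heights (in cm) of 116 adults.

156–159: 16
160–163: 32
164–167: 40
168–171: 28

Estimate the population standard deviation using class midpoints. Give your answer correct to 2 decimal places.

Midpoints: 157.5, 161.5, 165.5, 169.5
n = 116, Σfm = 19054, mean = 164.2586
Σfm² = 3131589
Σf(m − x̄)² = Σfm² − (Σfm)²/n = 3131589 − 19054²/116 = 1805.2414
Population variance = 1805.2414 / 116 = 15.5624
Standard deviation = √15.5624 = 3.9449

3.94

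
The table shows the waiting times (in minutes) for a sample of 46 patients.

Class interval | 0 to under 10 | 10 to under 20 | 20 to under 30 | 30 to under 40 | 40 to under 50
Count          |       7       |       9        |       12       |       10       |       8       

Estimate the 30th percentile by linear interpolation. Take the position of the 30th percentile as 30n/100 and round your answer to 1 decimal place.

17.6

Cumulative frequencies: 7, 16, 28, 38, 46
n = 46; position = 30n/100 = 13.8.
This falls in the class 10 to under 20: L = 10, F = 7, f = 9, h = 10.
30th percentile ≈ 10 + ((13.8 − 7) / 9) × 10 = 17.5556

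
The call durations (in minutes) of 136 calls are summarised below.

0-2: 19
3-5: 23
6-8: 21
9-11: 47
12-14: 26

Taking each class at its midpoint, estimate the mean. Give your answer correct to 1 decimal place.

7.8

Midpoints: 1, 4, 7, 10, 13
Σfm = 19×1 + 23×4 + 21×7 + 47×10 + 26×13 = 1066
n = Σf = 136
Mean = 1066 / 136 = 7.8382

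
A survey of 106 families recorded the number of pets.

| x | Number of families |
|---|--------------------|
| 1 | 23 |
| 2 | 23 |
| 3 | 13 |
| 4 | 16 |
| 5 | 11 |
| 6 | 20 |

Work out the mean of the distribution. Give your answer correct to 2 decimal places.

Values: 1, 2, 3, 4, 5, 6
Σfx = 23×1 + 23×2 + 13×3 + 16×4 + 11×5 + 20×6 = 347
n = Σf = 106
Mean = 347 / 106 = 3.2736

3.27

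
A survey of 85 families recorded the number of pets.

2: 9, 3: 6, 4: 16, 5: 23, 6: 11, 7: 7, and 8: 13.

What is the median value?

Cumulative frequencies: 9, 15, 31, 54, 65, 72, 85
n = 85, so the median is the value in position (n+1)/2 = 43.
Position 43 falls at value 5.

5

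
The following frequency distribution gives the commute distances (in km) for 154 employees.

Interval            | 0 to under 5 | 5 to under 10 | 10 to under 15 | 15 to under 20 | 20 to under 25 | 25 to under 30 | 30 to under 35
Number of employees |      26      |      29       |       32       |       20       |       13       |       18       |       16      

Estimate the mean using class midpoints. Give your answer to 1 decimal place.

15.2

Midpoints: 2.5, 7.5, 12.5, 17.5, 22.5, 27.5, 32.5
Σfm = 26×2.5 + 29×7.5 + 32×12.5 + 20×17.5 + 13×22.5 + 18×27.5 + 16×32.5 = 2340
n = Σf = 154
Mean = 2340 / 154 = 15.1948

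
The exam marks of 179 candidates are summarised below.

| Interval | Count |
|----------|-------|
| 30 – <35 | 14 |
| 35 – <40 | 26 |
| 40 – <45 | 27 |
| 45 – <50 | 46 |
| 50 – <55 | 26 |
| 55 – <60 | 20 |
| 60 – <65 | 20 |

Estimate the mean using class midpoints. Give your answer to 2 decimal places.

47.64

Midpoints: 32.5, 37.5, 42.5, 47.5, 52.5, 57.5, 62.5
Σfm = 14×32.5 + 26×37.5 + 27×42.5 + 46×47.5 + 26×52.5 + 20×57.5 + 20×62.5 = 8527.5
n = Σf = 179
Mean = 8527.5 / 179 = 47.6397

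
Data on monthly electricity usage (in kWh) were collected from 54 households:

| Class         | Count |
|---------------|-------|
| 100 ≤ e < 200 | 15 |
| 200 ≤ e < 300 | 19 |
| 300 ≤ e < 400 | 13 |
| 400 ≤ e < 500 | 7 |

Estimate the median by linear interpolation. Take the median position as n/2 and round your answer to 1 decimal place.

263.2

Cumulative frequencies: 15, 34, 47, 54
n = 54; position = n/2 = 27.
This falls in the class 200 ≤ e < 300: L = 200, F = 15, f = 19, h = 100.
Median ≈ 200 + ((27 − 15) / 19) × 100 = 263.1579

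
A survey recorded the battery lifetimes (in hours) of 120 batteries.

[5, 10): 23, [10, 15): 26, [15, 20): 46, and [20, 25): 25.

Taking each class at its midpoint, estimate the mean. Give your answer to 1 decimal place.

15.5

Midpoints: 7.5, 12.5, 17.5, 22.5
Σfm = 23×7.5 + 26×12.5 + 46×17.5 + 25×22.5 = 1865
n = Σf = 120
Mean = 1865 / 120 = 15.5417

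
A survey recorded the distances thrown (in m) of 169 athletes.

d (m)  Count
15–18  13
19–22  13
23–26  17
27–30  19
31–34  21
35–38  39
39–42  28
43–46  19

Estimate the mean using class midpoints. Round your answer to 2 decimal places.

Midpoints: 16.5, 20.5, 24.5, 28.5, 32.5, 36.5, 40.5, 44.5
Σfm = 13×16.5 + 13×20.5 + 17×24.5 + 19×28.5 + 21×32.5 + 39×36.5 + 28×40.5 + 19×44.5 = 5524.5
n = Σf = 169
Mean = 5524.5 / 169 = 32.6893

32.69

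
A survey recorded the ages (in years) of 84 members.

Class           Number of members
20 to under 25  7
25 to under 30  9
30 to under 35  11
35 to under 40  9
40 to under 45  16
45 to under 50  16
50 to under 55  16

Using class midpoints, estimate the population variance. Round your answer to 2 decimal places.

Midpoints: 22.5, 27.5, 32.5, 37.5, 42.5, 47.5, 52.5
n = 84, Σfm = 3380, mean = 40.2381
Σfm² = 143725
Σf(m − x̄)² = Σfm² − (Σfm)²/n = 143725 − 3380²/84 = 7720.2381
Population variance = 7720.2381 / 84 = 91.9076

91.91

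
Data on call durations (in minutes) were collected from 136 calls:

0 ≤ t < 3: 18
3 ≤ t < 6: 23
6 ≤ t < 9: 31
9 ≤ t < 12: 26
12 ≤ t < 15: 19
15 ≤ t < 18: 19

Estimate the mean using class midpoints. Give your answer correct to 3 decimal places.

8.868

Midpoints: 1.5, 4.5, 7.5, 10.5, 13.5, 16.5
Σfm = 18×1.5 + 23×4.5 + 31×7.5 + 26×10.5 + 19×13.5 + 19×16.5 = 1206
n = Σf = 136
Mean = 1206 / 136 = 8.8676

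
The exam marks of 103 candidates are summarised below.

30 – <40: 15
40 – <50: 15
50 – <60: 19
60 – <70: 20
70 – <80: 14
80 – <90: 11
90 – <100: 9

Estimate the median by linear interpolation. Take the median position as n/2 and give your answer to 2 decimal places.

61.25

Cumulative frequencies: 15, 30, 49, 69, 83, 94, 103
n = 103; position = n/2 = 51.5.
This falls in the class 60 – <70: L = 60, F = 49, f = 20, h = 10.
Median ≈ 60 + ((51.5 − 49) / 20) × 10 = 61.2500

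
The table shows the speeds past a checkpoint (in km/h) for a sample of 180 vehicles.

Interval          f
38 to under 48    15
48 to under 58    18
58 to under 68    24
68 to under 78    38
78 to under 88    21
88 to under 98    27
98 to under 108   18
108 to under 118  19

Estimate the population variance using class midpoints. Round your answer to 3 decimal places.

428.025

Midpoints: 43, 53, 63, 73, 83, 93, 103, 113
n = 180, Σfm = 14140, mean = 78.5556
Σfm² = 1187820
Σf(m − x̄)² = Σfm² − (Σfm)²/n = 1187820 − 14140²/180 = 77044.4444
Population variance = 77044.4444 / 180 = 428.0247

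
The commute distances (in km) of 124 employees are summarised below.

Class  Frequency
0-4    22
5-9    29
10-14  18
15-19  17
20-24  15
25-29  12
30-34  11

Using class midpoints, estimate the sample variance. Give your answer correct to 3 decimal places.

92.375

Midpoints: 2, 7, 12, 17, 22, 27, 32
n = 124, Σfm = 1758, mean = 14.1774
Σfm² = 36286
Σf(m − x̄)² = Σfm² − (Σfm)²/n = 36286 − 1758²/124 = 11362.0968
Sample variance = 11362.0968 / 123 = 92.3748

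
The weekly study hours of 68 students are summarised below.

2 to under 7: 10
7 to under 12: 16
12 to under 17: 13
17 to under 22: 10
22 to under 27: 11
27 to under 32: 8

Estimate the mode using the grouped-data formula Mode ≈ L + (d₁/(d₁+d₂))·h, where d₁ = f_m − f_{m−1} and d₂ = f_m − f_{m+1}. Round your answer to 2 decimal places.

10.33

Modal class: 7 to under 12 (highest frequency 16).
d₁ = 16 − 10 = 6, d₂ = 16 − 13 = 3
Mode ≈ 7 + (6/(6+3)) × 5 = 7 + 3.3333 = 10.3333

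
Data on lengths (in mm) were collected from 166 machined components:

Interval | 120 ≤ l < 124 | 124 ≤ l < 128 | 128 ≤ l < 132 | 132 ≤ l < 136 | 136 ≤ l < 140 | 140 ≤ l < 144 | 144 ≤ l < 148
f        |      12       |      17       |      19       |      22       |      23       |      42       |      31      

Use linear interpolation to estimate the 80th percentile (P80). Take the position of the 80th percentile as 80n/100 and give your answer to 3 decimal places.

143.790

Cumulative frequencies: 12, 29, 48, 70, 93, 135, 166
n = 166; position = 80n/100 = 132.8.
This falls in the class 140 ≤ l < 144: L = 140, F = 93, f = 42, h = 4.
80th percentile ≈ 140 + ((132.8 − 93) / 42) × 4 = 143.7905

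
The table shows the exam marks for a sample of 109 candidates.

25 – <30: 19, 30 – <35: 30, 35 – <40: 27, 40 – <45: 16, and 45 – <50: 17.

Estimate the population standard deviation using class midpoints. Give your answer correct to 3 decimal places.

6.550

Midpoints: 27.5, 32.5, 37.5, 42.5, 47.5
n = 109, Σfm = 3997.5, mean = 36.6743
Σfm² = 151281.25
Σf(m − x̄)² = Σfm² − (Σfm)²/n = 151281.25 − 3997.5²/109 = 4675.6881
Population variance = 4675.6881 / 109 = 42.8962
Standard deviation = √42.8962 = 6.5495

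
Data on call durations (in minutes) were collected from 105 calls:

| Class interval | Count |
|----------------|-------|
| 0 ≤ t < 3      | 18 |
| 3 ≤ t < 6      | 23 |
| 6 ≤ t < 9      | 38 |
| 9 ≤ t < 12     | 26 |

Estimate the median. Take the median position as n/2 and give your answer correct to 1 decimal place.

6.9

Cumulative frequencies: 18, 41, 79, 105
n = 105; position = n/2 = 52.5.
This falls in the class 6 ≤ t < 9: L = 6, F = 41, f = 38, h = 3.
Median ≈ 6 + ((52.5 − 41) / 38) × 3 = 6.9079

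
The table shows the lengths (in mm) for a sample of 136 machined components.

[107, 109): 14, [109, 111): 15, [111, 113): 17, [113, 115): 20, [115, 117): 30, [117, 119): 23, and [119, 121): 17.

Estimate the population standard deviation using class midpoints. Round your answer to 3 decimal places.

Midpoints: 108, 110, 112, 114, 116, 118, 120
n = 136, Σfm = 15580, mean = 114.5588
Σfm² = 1786696
Σf(m − x̄)² = Σfm² − (Σfm)²/n = 1786696 − 15580²/136 = 1869.5294
Population variance = 1869.5294 / 136 = 13.7465
Standard deviation = √13.7465 = 3.7076

3.708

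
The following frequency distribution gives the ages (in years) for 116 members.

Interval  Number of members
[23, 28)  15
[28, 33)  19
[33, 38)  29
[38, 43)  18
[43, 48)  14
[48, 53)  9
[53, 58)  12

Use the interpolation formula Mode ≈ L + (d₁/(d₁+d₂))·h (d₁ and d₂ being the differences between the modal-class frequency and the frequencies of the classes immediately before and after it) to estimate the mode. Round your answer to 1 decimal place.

Modal class: [33, 38) (highest frequency 29).
d₁ = 29 − 19 = 10, d₂ = 29 − 18 = 11
Mode ≈ 33 + (10/(10+11)) × 5 = 33 + 2.3810 = 35.3810

35.4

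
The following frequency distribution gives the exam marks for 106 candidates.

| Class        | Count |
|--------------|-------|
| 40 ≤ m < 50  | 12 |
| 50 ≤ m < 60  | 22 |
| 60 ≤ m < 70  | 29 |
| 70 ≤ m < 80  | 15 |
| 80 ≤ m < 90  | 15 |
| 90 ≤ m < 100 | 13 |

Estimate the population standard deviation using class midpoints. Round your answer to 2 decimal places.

15.31

Midpoints: 45, 55, 65, 75, 85, 95
n = 106, Σfm = 7270, mean = 68.5849
Σfm² = 523450
Σf(m − x̄)² = Σfm² − (Σfm)²/n = 523450 − 7270²/106 = 24837.7358
Population variance = 24837.7358 / 106 = 234.3183
Standard deviation = √234.3183 = 15.3075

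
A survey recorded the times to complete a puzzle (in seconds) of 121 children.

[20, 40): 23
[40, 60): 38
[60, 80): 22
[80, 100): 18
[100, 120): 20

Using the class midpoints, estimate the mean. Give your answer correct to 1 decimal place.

65.7

Midpoints: 30, 50, 70, 90, 110
Σfm = 23×30 + 38×50 + 22×70 + 18×90 + 20×110 = 7950
n = Σf = 121
Mean = 7950 / 121 = 65.7025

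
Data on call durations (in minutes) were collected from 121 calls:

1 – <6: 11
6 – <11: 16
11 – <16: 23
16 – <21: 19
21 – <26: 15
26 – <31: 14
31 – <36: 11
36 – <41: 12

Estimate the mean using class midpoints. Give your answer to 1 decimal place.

Midpoints: 3.5, 8.5, 13.5, 18.5, 23.5, 28.5, 33.5, 38.5
Σfm = 11×3.5 + 16×8.5 + 23×13.5 + 19×18.5 + 15×23.5 + 14×28.5 + 11×33.5 + 12×38.5 = 2418.5
n = Σf = 121
Mean = 2418.5 / 121 = 19.9876

20.0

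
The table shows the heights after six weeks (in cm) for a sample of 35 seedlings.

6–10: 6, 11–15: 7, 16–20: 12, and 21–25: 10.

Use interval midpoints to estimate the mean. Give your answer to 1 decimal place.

16.7

Midpoints: 8, 13, 18, 23
Σfm = 6×8 + 7×13 + 12×18 + 10×23 = 585
n = Σf = 35
Mean = 585 / 35 = 16.7143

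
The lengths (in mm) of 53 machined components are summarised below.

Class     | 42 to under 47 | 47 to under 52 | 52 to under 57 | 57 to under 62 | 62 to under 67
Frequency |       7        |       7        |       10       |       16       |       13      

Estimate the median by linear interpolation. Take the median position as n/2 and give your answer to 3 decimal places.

Cumulative frequencies: 7, 14, 24, 40, 53
n = 53; position = n/2 = 26.5.
This falls in the class 57 to under 62: L = 57, F = 24, f = 16, h = 5.
Median ≈ 57 + ((26.5 − 24) / 16) × 5 = 57.7812

57.781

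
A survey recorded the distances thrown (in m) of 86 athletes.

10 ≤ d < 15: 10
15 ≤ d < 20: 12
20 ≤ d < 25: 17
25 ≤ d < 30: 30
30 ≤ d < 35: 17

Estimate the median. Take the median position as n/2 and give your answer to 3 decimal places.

25.667

Cumulative frequencies: 10, 22, 39, 69, 86
n = 86; position = n/2 = 43.
This falls in the class 25 ≤ d < 30: L = 25, F = 39, f = 30, h = 5.
Median ≈ 25 + ((43 − 39) / 30) × 5 = 25.6667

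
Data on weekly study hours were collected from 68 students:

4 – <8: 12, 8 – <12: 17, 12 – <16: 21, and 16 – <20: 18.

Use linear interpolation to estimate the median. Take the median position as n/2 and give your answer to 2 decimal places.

12.95

Cumulative frequencies: 12, 29, 50, 68
n = 68; position = n/2 = 34.
This falls in the class 12 – <16: L = 12, F = 29, f = 21, h = 4.
Median ≈ 12 + ((34 − 29) / 21) × 4 = 12.9524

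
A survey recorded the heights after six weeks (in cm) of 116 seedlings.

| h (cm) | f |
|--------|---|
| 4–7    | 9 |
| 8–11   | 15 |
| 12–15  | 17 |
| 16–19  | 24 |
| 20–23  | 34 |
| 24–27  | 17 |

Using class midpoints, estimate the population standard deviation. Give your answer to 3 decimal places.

Midpoints: 5.5, 9.5, 13.5, 17.5, 21.5, 25.5
n = 116, Σfm = 2006, mean = 17.2931
Σfm² = 38845
Σf(m − x̄)² = Σfm² − (Σfm)²/n = 38845 − 2006²/116 = 4155.0345
Population variance = 4155.0345 / 116 = 35.8193
Standard deviation = √35.8193 = 5.9849

5.985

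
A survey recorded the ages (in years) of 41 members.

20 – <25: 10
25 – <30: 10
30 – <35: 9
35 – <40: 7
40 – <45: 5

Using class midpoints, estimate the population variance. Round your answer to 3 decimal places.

44.438

Midpoints: 22.5, 27.5, 32.5, 37.5, 42.5
n = 41, Σfm = 1267.5, mean = 30.9146
Σfm² = 41006.25
Σf(m − x̄)² = Σfm² − (Σfm)²/n = 41006.25 − 1267.5²/41 = 1821.9512
Population variance = 1821.9512 / 41 = 44.4378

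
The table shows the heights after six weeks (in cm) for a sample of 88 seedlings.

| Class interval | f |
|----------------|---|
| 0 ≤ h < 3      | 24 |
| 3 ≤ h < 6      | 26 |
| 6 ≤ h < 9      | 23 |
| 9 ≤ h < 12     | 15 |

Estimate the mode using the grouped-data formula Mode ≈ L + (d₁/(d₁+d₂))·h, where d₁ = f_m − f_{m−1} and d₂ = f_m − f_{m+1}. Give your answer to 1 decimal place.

Modal class: 3 ≤ h < 6 (highest frequency 26).
d₁ = 26 − 24 = 2, d₂ = 26 − 23 = 3
Mode ≈ 3 + (2/(2+3)) × 3 = 3 + 1.2000 = 4.2000

4.2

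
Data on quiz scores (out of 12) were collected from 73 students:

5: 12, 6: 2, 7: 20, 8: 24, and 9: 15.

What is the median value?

8

Cumulative frequencies: 12, 14, 34, 58, 73
n = 73, so the median is the value in position (n+1)/2 = 37.
Position 37 falls at value 8.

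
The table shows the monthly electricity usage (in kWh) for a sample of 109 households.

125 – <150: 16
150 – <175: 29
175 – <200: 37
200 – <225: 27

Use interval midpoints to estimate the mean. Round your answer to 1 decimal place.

Midpoints: 137.5, 162.5, 187.5, 212.5
Σfm = 16×137.5 + 29×162.5 + 37×187.5 + 27×212.5 = 19587.5
n = Σf = 109
Mean = 19587.5 / 109 = 179.7018

179.7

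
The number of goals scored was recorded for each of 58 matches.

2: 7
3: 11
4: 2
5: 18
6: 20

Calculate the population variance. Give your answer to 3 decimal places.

2.038

Values: 2, 3, 4, 5, 6
n = 58, Σfx = 265, mean = 4.5690
Σfx² = 1329
Σf(x − x̄)² = Σfx² − (Σfx)²/n = 1329 − 265²/58 = 118.2241
Population variance = 118.2241 / 58 = 2.0383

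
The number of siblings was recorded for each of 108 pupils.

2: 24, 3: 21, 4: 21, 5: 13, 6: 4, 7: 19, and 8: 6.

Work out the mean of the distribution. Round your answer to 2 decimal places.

4.31

Values: 2, 3, 4, 5, 6, 7, 8
Σfx = 24×2 + 21×3 + 21×4 + 13×5 + 4×6 + 19×7 + 6×8 = 465
n = Σf = 108
Mean = 465 / 108 = 4.3056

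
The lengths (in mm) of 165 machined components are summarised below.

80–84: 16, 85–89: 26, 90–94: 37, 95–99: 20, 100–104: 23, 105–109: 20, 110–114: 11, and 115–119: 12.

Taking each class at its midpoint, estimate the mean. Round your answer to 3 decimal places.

97.212

Midpoints: 82, 87, 92, 97, 102, 107, 112, 117
Σfm = 16×82 + 26×87 + 37×92 + 20×97 + 23×102 + 20×107 + 11×112 + 12×117 = 16040
n = Σf = 165
Mean = 16040 / 165 = 97.2121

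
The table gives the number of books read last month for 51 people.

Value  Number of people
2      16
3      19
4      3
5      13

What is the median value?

3

Cumulative frequencies: 16, 35, 38, 51
n = 51, so the median is the value in position (n+1)/2 = 26.
Position 26 falls at value 3.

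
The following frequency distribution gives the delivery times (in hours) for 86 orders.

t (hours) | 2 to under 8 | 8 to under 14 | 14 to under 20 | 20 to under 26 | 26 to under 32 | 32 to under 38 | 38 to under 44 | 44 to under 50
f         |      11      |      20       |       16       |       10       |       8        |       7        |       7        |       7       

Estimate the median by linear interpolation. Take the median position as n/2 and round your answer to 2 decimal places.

18.50

Cumulative frequencies: 11, 31, 47, 57, 65, 72, 79, 86
n = 86; position = n/2 = 43.
This falls in the class 14 to under 20: L = 14, F = 31, f = 16, h = 6.
Median ≈ 14 + ((43 − 31) / 16) × 6 = 18.5000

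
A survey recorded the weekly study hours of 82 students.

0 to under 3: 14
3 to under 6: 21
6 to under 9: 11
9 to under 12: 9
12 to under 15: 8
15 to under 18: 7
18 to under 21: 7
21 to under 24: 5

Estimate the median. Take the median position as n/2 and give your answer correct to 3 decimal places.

Cumulative frequencies: 14, 35, 46, 55, 63, 70, 77, 82
n = 82; position = n/2 = 41.
This falls in the class 6 to under 9: L = 6, F = 35, f = 11, h = 3.
Median ≈ 6 + ((41 − 35) / 11) × 3 = 7.6364

7.636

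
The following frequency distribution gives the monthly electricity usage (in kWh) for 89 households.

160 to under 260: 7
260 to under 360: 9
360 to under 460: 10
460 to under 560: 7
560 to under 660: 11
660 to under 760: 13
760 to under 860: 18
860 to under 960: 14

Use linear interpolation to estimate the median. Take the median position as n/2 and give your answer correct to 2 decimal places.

Cumulative frequencies: 7, 16, 26, 33, 44, 57, 75, 89
n = 89; position = n/2 = 44.5.
This falls in the class 660 to under 760: L = 660, F = 44, f = 13, h = 100.
Median ≈ 660 + ((44.5 − 44) / 13) × 100 = 663.8462

663.85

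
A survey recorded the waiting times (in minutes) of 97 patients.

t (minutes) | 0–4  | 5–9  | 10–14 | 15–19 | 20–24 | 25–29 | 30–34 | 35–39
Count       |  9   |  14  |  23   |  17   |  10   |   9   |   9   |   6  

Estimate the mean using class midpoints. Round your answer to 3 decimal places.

17.052

Midpoints: 2, 7, 12, 17, 22, 27, 32, 37
Σfm = 9×2 + 14×7 + 23×12 + 17×17 + 10×22 + 9×27 + 9×32 + 6×37 = 1654
n = Σf = 97
Mean = 1654 / 97 = 17.0515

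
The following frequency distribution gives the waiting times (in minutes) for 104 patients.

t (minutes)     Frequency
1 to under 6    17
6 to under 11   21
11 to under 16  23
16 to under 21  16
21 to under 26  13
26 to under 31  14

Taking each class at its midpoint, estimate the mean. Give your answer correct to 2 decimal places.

14.89

Midpoints: 3.5, 8.5, 13.5, 18.5, 23.5, 28.5
Σfm = 17×3.5 + 21×8.5 + 23×13.5 + 16×18.5 + 13×23.5 + 14×28.5 = 1549
n = Σf = 104
Mean = 1549 / 104 = 14.8942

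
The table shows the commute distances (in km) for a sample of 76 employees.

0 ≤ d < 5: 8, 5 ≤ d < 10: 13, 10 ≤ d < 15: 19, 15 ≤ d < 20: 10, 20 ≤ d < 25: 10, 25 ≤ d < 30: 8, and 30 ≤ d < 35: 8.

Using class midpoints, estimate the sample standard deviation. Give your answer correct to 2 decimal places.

Midpoints: 2.5, 7.5, 12.5, 17.5, 22.5, 27.5, 32.5
n = 76, Σfm = 1235, mean = 16.2500
Σfm² = 26375
Σf(m − x̄)² = Σfm² − (Σfm)²/n = 26375 − 1235²/76 = 6306.2500
Sample variance = 6306.2500 / 75 = 84.0833
Standard deviation = √84.0833 = 9.1697

9.17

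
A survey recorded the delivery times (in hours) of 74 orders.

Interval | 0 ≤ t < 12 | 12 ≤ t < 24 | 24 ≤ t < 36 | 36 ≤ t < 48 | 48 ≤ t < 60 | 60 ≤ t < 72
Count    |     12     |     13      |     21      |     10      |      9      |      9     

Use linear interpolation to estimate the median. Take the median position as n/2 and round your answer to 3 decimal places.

Cumulative frequencies: 12, 25, 46, 56, 65, 74
n = 74; position = n/2 = 37.
This falls in the class 24 ≤ t < 36: L = 24, F = 25, f = 21, h = 12.
Median ≈ 24 + ((37 − 25) / 21) × 12 = 30.8571

30.857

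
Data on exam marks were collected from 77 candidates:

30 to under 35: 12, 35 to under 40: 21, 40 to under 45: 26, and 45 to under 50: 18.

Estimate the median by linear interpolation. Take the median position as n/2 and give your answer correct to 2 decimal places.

41.06

Cumulative frequencies: 12, 33, 59, 77
n = 77; position = n/2 = 38.5.
This falls in the class 40 to under 45: L = 40, F = 33, f = 26, h = 5.
Median ≈ 40 + ((38.5 − 33) / 26) × 5 = 41.0577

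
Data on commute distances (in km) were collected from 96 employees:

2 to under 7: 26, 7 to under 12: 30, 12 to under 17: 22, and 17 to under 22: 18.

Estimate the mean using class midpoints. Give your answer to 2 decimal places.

Midpoints: 4.5, 9.5, 14.5, 19.5
Σfm = 26×4.5 + 30×9.5 + 22×14.5 + 18×19.5 = 1072
n = Σf = 96
Mean = 1072 / 96 = 11.1667

11.17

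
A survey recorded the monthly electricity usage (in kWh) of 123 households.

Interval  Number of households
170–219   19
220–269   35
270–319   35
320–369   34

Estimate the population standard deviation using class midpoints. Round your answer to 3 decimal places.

51.921

Midpoints: 194.5, 244.5, 294.5, 344.5
n = 123, Σfm = 34273.5, mean = 278.6463
Σfm² = 9881770.75
Σf(m − x̄)² = Σfm² − (Σfm)²/n = 9881770.75 − 34273.5²/123 = 331585.3659
Population variance = 331585.3659 / 123 = 2695.8160
Standard deviation = √2695.8160 = 51.9212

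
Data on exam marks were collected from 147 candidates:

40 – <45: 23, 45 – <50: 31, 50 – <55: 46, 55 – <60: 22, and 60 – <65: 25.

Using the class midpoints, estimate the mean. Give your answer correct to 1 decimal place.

Midpoints: 42.5, 47.5, 52.5, 57.5, 62.5
Σfm = 23×42.5 + 31×47.5 + 46×52.5 + 22×57.5 + 25×62.5 = 7692.5
n = Σf = 147
Mean = 7692.5 / 147 = 52.3299

52.3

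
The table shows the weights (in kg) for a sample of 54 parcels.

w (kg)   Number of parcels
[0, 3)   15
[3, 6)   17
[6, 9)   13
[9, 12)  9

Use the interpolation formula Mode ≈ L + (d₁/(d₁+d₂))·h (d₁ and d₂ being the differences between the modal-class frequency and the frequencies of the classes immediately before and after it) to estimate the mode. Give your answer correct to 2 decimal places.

4.00

Modal class: [3, 6) (highest frequency 17).
d₁ = 17 − 15 = 2, d₂ = 17 − 13 = 4
Mode ≈ 3 + (2/(2+4)) × 3 = 3 + 1.0000 = 4.0000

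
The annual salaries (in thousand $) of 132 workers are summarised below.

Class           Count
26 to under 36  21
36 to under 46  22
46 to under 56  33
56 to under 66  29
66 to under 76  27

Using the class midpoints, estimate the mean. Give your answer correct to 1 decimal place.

Midpoints: 31, 41, 51, 61, 71
Σfm = 21×31 + 22×41 + 33×51 + 29×61 + 27×71 = 6922
n = Σf = 132
Mean = 6922 / 132 = 52.4394

52.4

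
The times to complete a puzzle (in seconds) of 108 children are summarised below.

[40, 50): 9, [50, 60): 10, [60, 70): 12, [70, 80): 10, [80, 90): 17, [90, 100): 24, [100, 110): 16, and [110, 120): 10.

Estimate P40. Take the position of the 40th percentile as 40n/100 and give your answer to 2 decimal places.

Cumulative frequencies: 9, 19, 31, 41, 58, 82, 98, 108
n = 108; position = 40n/100 = 43.2.
This falls in the class [80, 90): L = 80, F = 41, f = 17, h = 10.
40th percentile ≈ 80 + ((43.2 − 41) / 17) × 10 = 81.2941

81.29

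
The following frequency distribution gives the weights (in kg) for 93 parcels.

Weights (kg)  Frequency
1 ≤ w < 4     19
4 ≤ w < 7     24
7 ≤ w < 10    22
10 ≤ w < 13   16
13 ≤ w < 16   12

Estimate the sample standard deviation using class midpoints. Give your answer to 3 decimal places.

Midpoints: 2.5, 5.5, 8.5, 11.5, 14.5
n = 93, Σfm = 724.5, mean = 7.7903
Σfm² = 7073.25
Σf(m − x̄)² = Σfm² − (Σfm)²/n = 7073.25 − 724.5²/93 = 1429.1613
Sample variance = 1429.1613 / 92 = 15.5344
Standard deviation = √15.5344 = 3.9414

3.941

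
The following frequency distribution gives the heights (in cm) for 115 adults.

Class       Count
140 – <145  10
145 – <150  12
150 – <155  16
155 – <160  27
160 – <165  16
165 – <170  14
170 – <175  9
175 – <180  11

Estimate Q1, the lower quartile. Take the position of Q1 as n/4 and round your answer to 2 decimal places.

152.11

Cumulative frequencies: 10, 22, 38, 65, 81, 95, 104, 115
n = 115; position = n/4 = 28.75.
This falls in the class 150 – <155: L = 150, F = 22, f = 16, h = 5.
Lower quartile ≈ 150 + ((28.75 − 22) / 16) × 5 = 152.1094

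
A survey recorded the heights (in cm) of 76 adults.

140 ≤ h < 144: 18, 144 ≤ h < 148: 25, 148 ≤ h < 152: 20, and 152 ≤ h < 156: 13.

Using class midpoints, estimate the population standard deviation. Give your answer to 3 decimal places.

4.096

Midpoints: 142, 146, 150, 154
n = 76, Σfm = 11208, mean = 147.4737
Σfm² = 1654160
Σf(m − x̄)² = Σfm² − (Σfm)²/n = 1654160 − 11208²/76 = 1274.9474
Population variance = 1274.9474 / 76 = 16.7756
Standard deviation = √16.7756 = 4.0958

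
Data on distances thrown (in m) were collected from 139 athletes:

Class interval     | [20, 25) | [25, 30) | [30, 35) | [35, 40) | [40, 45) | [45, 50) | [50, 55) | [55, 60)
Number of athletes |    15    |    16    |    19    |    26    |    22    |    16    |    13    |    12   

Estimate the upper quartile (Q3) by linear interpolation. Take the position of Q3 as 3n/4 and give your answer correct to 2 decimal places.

Cumulative frequencies: 15, 31, 50, 76, 98, 114, 127, 139
n = 139; position = 3n/4 = 104.25.
This falls in the class [45, 50): L = 45, F = 98, f = 16, h = 5.
Upper quartile ≈ 45 + ((104.25 − 98) / 16) × 5 = 46.9531

46.95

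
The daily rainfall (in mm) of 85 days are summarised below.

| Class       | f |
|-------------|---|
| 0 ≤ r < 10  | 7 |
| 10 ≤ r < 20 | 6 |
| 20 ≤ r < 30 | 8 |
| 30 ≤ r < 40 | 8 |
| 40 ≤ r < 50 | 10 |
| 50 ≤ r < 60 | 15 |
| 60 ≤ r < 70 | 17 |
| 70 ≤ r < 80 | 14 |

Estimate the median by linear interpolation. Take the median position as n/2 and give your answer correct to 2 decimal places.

52.33

Cumulative frequencies: 7, 13, 21, 29, 39, 54, 71, 85
n = 85; position = n/2 = 42.5.
This falls in the class 50 ≤ r < 60: L = 50, F = 39, f = 15, h = 10.
Median ≈ 50 + ((42.5 − 39) / 15) × 10 = 52.3333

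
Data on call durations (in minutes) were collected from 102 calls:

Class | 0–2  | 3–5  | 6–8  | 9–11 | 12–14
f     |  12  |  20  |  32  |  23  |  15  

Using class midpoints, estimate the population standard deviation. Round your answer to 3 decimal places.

Midpoints: 1, 4, 7, 10, 13
n = 102, Σfm = 741, mean = 7.2647
Σfm² = 6735
Σf(m − x̄)² = Σfm² − (Σfm)²/n = 6735 − 741²/102 = 1351.8529
Population variance = 1351.8529 / 102 = 13.2535
Standard deviation = √13.2535 = 3.6405

3.641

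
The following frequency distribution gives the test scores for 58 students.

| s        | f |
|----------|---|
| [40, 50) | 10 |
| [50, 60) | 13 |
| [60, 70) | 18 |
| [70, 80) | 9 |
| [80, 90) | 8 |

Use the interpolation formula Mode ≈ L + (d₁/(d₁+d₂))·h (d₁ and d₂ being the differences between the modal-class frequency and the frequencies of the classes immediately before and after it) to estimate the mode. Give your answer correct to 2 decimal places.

Modal class: [60, 70) (highest frequency 18).
d₁ = 18 − 13 = 5, d₂ = 18 − 9 = 9
Mode ≈ 60 + (5/(5+9)) × 10 = 60 + 3.5714 = 63.5714

63.57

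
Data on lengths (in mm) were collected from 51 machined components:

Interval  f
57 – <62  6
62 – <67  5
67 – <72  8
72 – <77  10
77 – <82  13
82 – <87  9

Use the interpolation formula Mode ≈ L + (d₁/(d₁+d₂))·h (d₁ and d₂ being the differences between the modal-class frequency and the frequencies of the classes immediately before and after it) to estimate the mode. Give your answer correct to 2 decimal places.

79.14

Modal class: 77 – <82 (highest frequency 13).
d₁ = 13 − 10 = 3, d₂ = 13 − 9 = 4
Mode ≈ 77 + (3/(3+4)) × 5 = 77 + 2.1429 = 79.1429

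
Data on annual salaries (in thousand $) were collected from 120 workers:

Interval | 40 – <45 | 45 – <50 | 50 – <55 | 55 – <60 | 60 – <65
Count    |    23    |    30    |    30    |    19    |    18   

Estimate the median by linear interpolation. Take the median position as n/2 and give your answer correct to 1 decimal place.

Cumulative frequencies: 23, 53, 83, 102, 120
n = 120; position = n/2 = 60.
This falls in the class 50 – <55: L = 50, F = 53, f = 30, h = 5.
Median ≈ 50 + ((60 − 53) / 30) × 5 = 51.1667

51.2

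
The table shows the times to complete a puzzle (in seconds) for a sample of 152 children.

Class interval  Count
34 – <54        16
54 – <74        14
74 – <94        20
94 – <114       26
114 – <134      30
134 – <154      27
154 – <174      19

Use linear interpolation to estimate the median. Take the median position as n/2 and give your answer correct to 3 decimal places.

114.000

Cumulative frequencies: 16, 30, 50, 76, 106, 133, 152
n = 152; position = n/2 = 76.
This falls in the class 94 – <114: L = 94, F = 50, f = 26, h = 20.
Median ≈ 94 + ((76 − 50) / 26) × 20 = 114.0000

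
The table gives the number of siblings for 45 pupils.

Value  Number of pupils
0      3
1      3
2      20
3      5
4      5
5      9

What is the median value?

Cumulative frequencies: 3, 6, 26, 31, 36, 45
n = 45, so the median is the value in position (n+1)/2 = 23.
Position 23 falls at value 2.

2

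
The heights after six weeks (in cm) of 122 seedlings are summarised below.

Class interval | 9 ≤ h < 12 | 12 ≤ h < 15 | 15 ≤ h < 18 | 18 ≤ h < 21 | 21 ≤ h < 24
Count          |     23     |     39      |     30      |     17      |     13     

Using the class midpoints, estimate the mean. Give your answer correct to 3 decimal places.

15.467

Midpoints: 10.5, 13.5, 16.5, 19.5, 22.5
Σfm = 23×10.5 + 39×13.5 + 30×16.5 + 17×19.5 + 13×22.5 = 1887
n = Σf = 122
Mean = 1887 / 122 = 15.4672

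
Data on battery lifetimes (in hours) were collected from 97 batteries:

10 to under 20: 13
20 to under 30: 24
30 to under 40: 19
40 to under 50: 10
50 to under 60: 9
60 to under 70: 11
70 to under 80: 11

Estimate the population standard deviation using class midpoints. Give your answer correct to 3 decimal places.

Midpoints: 15, 25, 35, 45, 55, 65, 75
n = 97, Σfm = 3945, mean = 40.6701
Σfm² = 197025
Σf(m − x̄)² = Σfm² − (Σfm)²/n = 197025 − 3945²/97 = 36581.4433
Population variance = 36581.4433 / 97 = 377.1283
Standard deviation = √377.1283 = 19.4198

19.420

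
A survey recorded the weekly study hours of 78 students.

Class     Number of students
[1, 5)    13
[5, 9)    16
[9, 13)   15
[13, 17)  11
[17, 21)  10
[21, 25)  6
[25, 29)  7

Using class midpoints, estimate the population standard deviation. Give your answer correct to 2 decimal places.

7.43

Midpoints: 3, 7, 11, 15, 19, 23, 27
n = 78, Σfm = 998, mean = 12.7949
Σfm² = 17078
Σf(m − x̄)² = Σfm² − (Σfm)²/n = 17078 − 998²/78 = 4308.7179
Population variance = 4308.7179 / 78 = 55.2400
Standard deviation = √55.2400 = 7.4324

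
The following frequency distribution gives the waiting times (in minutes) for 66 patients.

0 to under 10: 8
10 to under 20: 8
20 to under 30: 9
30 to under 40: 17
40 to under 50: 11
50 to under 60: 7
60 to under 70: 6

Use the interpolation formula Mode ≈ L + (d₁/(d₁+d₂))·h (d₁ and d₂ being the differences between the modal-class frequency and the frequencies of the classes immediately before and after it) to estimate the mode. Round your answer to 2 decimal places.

35.71

Modal class: 30 to under 40 (highest frequency 17).
d₁ = 17 − 9 = 8, d₂ = 17 − 11 = 6
Mode ≈ 30 + (8/(8+6)) × 10 = 30 + 5.7143 = 35.7143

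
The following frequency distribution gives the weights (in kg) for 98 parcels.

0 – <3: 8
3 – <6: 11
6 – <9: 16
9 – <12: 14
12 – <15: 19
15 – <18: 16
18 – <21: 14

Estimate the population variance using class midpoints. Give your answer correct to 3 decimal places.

Midpoints: 1.5, 4.5, 7.5, 10.5, 13.5, 16.5, 19.5
n = 98, Σfm = 1122, mean = 11.4490
Σfm² = 15826.5
Σf(m − x̄)² = Σfm² − (Σfm)²/n = 15826.5 − 1122²/98 = 2980.7449
Population variance = 2980.7449 / 98 = 30.4158

30.416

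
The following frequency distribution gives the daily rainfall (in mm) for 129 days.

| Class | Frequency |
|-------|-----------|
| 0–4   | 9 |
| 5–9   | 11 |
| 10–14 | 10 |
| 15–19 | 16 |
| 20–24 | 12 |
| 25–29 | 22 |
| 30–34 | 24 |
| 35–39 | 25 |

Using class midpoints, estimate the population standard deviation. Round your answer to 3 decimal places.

Midpoints: 2, 7, 12, 17, 22, 27, 32, 37
n = 129, Σfm = 3038, mean = 23.5504
Σfm² = 87286
Σf(m − x̄)² = Σfm² − (Σfm)²/n = 87286 − 3038²/129 = 15739.9225
Population variance = 15739.9225 / 129 = 122.0149
Standard deviation = √122.0149 = 11.0460

11.046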